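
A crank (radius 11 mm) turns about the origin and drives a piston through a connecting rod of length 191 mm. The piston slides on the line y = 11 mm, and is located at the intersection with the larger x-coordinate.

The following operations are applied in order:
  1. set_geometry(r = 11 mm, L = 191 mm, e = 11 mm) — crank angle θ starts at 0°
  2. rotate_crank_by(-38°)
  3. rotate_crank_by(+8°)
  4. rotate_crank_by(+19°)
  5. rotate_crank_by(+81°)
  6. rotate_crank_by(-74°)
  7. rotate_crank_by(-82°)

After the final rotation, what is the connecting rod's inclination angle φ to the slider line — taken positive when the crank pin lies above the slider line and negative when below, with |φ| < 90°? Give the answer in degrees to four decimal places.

set_geometry: r = 11 mm, L = 191 mm, e = 11 mm; θ ← 0°
rotate_crank_by(-38°): θ ← 0° -38° = -38°
rotate_crank_by(+8°): θ ← -38° +8° = -30°
rotate_crank_by(+19°): θ ← -30° +19° = -11°
rotate_crank_by(+81°): θ ← -11° +81° = 70°
rotate_crank_by(-74°): θ ← 70° -74° = -4°
rotate_crank_by(-82°): θ ← -4° -82° = -86°
crank pin P = (r cos θ, r sin θ) = (0.767321, -10.973205)
h = r sin θ − e = -10.973205 − 11 = -21.973205
sin φ = h / L = -21.973205 / 191 = -0.11504296
φ = arcsin(-0.11504296) = -6.606103°

-6.6061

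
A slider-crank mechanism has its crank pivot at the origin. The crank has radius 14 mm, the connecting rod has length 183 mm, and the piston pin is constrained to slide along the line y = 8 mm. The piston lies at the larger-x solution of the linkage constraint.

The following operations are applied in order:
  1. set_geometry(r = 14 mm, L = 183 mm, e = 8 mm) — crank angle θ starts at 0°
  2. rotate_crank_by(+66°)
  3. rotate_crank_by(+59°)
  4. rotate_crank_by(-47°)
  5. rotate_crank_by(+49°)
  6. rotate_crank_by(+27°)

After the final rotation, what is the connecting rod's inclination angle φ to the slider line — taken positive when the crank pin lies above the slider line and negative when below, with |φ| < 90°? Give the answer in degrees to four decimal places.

set_geometry: r = 14 mm, L = 183 mm, e = 8 mm; θ ← 0°
rotate_crank_by(+66°): θ ← 0° +66° = 66°
rotate_crank_by(+59°): θ ← 66° +59° = 125°
rotate_crank_by(-47°): θ ← 125° -47° = 78°
rotate_crank_by(+49°): θ ← 78° +49° = 127°
rotate_crank_by(+27°): θ ← 127° +27° = 154°
crank pin P = (r cos θ, r sin θ) = (-12.583117, 6.137196)
h = r sin θ − e = 6.137196 − 8 = -1.862804
sin φ = h / L = -1.862804 / 183 = -0.01017926
φ = arcsin(-0.01017926) = -0.583239°

-0.5832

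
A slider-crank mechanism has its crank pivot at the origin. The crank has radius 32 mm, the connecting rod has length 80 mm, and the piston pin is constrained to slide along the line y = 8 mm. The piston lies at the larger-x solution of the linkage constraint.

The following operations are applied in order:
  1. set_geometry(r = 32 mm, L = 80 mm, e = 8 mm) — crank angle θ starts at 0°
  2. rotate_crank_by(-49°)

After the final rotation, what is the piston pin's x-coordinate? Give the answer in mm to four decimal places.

94.2491

set_geometry: r = 32 mm, L = 80 mm, e = 8 mm; θ ← 0°
rotate_crank_by(-49°): θ ← 0° -49° = -49°
crank pin P = (r cos θ, r sin θ) = (20.993889, -24.150707)
h = r sin θ − e = -24.150707 − 8 = -32.150707
x = r cos θ + √(L² − h²) = 20.993889 + √(6400.0 − 1033.6679) = 20.993889 + 73.255253 = 94.249142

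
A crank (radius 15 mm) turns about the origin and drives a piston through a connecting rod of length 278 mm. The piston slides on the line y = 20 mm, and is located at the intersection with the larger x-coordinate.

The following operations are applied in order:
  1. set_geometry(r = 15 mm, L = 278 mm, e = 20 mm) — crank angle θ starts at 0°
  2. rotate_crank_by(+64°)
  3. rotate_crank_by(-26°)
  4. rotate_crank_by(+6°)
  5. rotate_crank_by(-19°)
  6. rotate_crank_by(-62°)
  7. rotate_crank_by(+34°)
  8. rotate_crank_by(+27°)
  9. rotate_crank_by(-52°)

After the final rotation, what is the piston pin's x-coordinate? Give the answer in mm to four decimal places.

289.9258

set_geometry: r = 15 mm, L = 278 mm, e = 20 mm; θ ← 0°
rotate_crank_by(+64°): θ ← 0° +64° = 64°
rotate_crank_by(-26°): θ ← 64° -26° = 38°
rotate_crank_by(+6°): θ ← 38° +6° = 44°
rotate_crank_by(-19°): θ ← 44° -19° = 25°
rotate_crank_by(-62°): θ ← 25° -62° = -37°
rotate_crank_by(+34°): θ ← -37° +34° = -3°
rotate_crank_by(+27°): θ ← -3° +27° = 24°
rotate_crank_by(-52°): θ ← 24° -52° = -28°
crank pin P = (r cos θ, r sin θ) = (13.244214, -7.042073)
h = r sin θ − e = -7.042073 − 20 = -27.042073
x = r cos θ + √(L² − h²) = 13.244214 + √(77284.0 − 731.2737) = 13.244214 + 276.681633 = 289.925847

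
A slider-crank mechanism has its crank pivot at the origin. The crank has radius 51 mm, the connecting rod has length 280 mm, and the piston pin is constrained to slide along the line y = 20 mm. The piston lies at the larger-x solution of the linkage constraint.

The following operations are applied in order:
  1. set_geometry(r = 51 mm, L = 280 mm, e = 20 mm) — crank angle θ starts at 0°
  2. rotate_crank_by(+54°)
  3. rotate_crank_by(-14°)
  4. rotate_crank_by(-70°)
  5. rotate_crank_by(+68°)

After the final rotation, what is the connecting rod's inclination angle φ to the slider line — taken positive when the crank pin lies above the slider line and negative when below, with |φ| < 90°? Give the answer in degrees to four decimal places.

2.3331

set_geometry: r = 51 mm, L = 280 mm, e = 20 mm; θ ← 0°
rotate_crank_by(+54°): θ ← 0° +54° = 54°
rotate_crank_by(-14°): θ ← 54° -14° = 40°
rotate_crank_by(-70°): θ ← 40° -70° = -30°
rotate_crank_by(+68°): θ ← -30° +68° = 38°
crank pin P = (r cos θ, r sin θ) = (40.188548, 31.398735)
h = r sin θ − e = 31.398735 − 20 = 11.398735
sin φ = h / L = 11.398735 / 280 = 0.04070977
φ = arcsin(0.04070977) = 2.333143°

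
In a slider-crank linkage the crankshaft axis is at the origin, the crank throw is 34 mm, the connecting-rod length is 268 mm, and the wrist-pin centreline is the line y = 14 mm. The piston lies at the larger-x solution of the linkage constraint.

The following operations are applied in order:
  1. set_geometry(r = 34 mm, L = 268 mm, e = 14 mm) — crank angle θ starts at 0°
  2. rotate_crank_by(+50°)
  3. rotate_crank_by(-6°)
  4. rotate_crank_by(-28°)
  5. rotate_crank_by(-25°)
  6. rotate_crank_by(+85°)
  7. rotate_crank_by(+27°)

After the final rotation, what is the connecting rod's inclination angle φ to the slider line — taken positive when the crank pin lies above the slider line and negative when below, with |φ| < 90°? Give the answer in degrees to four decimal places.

4.0930

set_geometry: r = 34 mm, L = 268 mm, e = 14 mm; θ ← 0°
rotate_crank_by(+50°): θ ← 0° +50° = 50°
rotate_crank_by(-6°): θ ← 50° -6° = 44°
rotate_crank_by(-28°): θ ← 44° -28° = 16°
rotate_crank_by(-25°): θ ← 16° -25° = -9°
rotate_crank_by(+85°): θ ← -9° +85° = 76°
rotate_crank_by(+27°): θ ← 76° +27° = 103°
crank pin P = (r cos θ, r sin θ) = (-7.648336, 33.128582)
h = r sin θ − e = 33.128582 − 14 = 19.128582
sin φ = h / L = 19.128582 / 268 = 0.07137531
φ = arcsin(0.07137531) = 4.092984°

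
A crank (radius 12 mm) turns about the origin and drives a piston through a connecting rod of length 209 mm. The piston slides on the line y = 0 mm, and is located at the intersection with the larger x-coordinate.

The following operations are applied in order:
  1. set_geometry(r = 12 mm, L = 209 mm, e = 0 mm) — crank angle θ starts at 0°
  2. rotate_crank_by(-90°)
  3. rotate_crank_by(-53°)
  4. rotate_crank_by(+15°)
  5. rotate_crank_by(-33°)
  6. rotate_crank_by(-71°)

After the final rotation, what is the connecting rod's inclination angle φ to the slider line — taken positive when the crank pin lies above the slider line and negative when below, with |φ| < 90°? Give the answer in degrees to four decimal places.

2.5932

set_geometry: r = 12 mm, L = 209 mm, e = 0 mm; θ ← 0°
rotate_crank_by(-90°): θ ← 0° -90° = -90°
rotate_crank_by(-53°): θ ← -90° -53° = -143°
rotate_crank_by(+15°): θ ← -143° +15° = -128°
rotate_crank_by(-33°): θ ← -128° -33° = -161°
rotate_crank_by(-71°): θ ← -161° -71° = -232°
crank pin P = (r cos θ, r sin θ) = (-7.387938, 9.456129)
h = r sin θ − e = 9.456129 − 0 = 9.456129
sin φ = h / L = 9.456129 / 209 = 0.04524464
φ = arcsin(0.04524464) = 2.593212°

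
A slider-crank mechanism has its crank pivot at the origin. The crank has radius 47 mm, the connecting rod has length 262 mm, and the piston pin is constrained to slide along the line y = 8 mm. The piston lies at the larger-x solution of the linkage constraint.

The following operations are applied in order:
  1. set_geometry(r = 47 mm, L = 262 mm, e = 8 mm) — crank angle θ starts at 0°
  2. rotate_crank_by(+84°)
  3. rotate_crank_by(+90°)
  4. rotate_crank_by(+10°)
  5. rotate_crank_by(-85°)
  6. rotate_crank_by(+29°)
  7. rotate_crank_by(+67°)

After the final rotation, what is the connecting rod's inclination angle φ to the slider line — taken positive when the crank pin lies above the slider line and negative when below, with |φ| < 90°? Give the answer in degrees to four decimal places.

-4.4141

set_geometry: r = 47 mm, L = 262 mm, e = 8 mm; θ ← 0°
rotate_crank_by(+84°): θ ← 0° +84° = 84°
rotate_crank_by(+90°): θ ← 84° +90° = 174°
rotate_crank_by(+10°): θ ← 174° +10° = 184°
rotate_crank_by(-85°): θ ← 184° -85° = 99°
rotate_crank_by(+29°): θ ← 99° +29° = 128°
rotate_crank_by(+67°): θ ← 128° +67° = 195°
crank pin P = (r cos θ, r sin θ) = (-45.398514, -12.164495)
h = r sin θ − e = -12.164495 − 8 = -20.164495
sin φ = h / L = -20.164495 / 262 = -0.07696372
φ = arcsin(-0.07696372) = -4.414061°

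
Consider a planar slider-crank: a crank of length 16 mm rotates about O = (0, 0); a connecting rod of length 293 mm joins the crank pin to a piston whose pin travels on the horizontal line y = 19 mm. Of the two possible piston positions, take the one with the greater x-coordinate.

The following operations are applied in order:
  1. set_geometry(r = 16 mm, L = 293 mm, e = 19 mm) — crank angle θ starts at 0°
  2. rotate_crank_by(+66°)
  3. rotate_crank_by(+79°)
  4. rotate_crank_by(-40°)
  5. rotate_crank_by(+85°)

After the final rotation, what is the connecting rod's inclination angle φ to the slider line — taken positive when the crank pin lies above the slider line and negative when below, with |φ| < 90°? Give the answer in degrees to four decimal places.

set_geometry: r = 16 mm, L = 293 mm, e = 19 mm; θ ← 0°
rotate_crank_by(+66°): θ ← 0° +66° = 66°
rotate_crank_by(+79°): θ ← 66° +79° = 145°
rotate_crank_by(-40°): θ ← 145° -40° = 105°
rotate_crank_by(+85°): θ ← 105° +85° = 190°
crank pin P = (r cos θ, r sin θ) = (-15.756924, -2.778371)
h = r sin θ − e = -2.778371 − 19 = -21.778371
sin φ = h / L = -21.778371 / 293 = -0.07432891
φ = arcsin(-0.07432891) = -4.262664°

-4.2627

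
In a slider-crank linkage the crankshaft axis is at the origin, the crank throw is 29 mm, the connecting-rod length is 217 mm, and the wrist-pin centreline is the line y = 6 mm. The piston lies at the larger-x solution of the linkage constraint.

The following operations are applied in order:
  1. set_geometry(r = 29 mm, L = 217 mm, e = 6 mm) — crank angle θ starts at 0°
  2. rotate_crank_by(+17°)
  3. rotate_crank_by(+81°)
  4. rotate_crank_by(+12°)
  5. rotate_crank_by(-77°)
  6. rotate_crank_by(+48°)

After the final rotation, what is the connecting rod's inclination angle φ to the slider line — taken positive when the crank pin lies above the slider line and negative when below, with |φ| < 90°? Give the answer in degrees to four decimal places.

5.9895

set_geometry: r = 29 mm, L = 217 mm, e = 6 mm; θ ← 0°
rotate_crank_by(+17°): θ ← 0° +17° = 17°
rotate_crank_by(+81°): θ ← 17° +81° = 98°
rotate_crank_by(+12°): θ ← 98° +12° = 110°
rotate_crank_by(-77°): θ ← 110° -77° = 33°
rotate_crank_by(+48°): θ ← 33° +48° = 81°
crank pin P = (r cos θ, r sin θ) = (4.536599, 28.642962)
h = r sin θ − e = 28.642962 − 6 = 22.642962
sin φ = h / L = 22.642962 / 217 = 0.10434545
φ = arcsin(0.10434545) = 5.989456°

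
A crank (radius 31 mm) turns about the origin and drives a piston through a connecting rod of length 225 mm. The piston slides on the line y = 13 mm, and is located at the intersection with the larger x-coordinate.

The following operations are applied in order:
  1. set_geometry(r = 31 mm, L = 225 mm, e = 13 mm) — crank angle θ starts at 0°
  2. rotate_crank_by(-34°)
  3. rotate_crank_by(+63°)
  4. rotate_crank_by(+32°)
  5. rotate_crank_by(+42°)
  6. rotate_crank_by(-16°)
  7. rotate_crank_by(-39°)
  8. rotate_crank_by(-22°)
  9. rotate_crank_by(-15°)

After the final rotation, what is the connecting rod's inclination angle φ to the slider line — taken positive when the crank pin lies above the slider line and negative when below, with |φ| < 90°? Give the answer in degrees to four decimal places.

-1.8045

set_geometry: r = 31 mm, L = 225 mm, e = 13 mm; θ ← 0°
rotate_crank_by(-34°): θ ← 0° -34° = -34°
rotate_crank_by(+63°): θ ← -34° +63° = 29°
rotate_crank_by(+32°): θ ← 29° +32° = 61°
rotate_crank_by(+42°): θ ← 61° +42° = 103°
rotate_crank_by(-16°): θ ← 103° -16° = 87°
rotate_crank_by(-39°): θ ← 87° -39° = 48°
rotate_crank_by(-22°): θ ← 48° -22° = 26°
rotate_crank_by(-15°): θ ← 26° -15° = 11°
crank pin P = (r cos θ, r sin θ) = (30.430443, 5.915079)
h = r sin θ − e = 5.915079 − 13 = -7.084921
sin φ = h / L = -7.084921 / 225 = -0.03148854
φ = arcsin(-0.03148854) = -1.804459°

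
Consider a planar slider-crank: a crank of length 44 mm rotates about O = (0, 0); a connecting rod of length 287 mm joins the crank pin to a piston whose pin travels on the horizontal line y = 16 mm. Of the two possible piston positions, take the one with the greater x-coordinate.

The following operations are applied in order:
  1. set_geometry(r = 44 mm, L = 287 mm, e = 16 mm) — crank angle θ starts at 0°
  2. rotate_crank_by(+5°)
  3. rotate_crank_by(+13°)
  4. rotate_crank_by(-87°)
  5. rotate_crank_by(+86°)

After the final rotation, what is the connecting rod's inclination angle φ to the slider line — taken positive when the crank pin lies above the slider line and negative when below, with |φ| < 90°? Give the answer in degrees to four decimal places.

-0.6260

set_geometry: r = 44 mm, L = 287 mm, e = 16 mm; θ ← 0°
rotate_crank_by(+5°): θ ← 0° +5° = 5°
rotate_crank_by(+13°): θ ← 5° +13° = 18°
rotate_crank_by(-87°): θ ← 18° -87° = -69°
rotate_crank_by(+86°): θ ← -69° +86° = 17°
crank pin P = (r cos θ, r sin θ) = (42.077409, 12.864355)
h = r sin θ − e = 12.864355 − 16 = -3.135645
sin φ = h / L = -3.135645 / 287 = -0.01092559
φ = arcsin(-0.01092559) = -0.626003°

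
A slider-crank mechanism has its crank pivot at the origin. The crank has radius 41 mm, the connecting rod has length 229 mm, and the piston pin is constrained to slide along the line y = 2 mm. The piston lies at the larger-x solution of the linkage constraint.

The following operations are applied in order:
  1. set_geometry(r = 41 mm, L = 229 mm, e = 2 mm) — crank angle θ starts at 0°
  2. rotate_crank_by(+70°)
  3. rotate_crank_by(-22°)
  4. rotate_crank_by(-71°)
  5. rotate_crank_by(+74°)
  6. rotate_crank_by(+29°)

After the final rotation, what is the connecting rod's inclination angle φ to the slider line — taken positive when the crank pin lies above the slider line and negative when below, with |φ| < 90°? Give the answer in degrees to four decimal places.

9.6475

set_geometry: r = 41 mm, L = 229 mm, e = 2 mm; θ ← 0°
rotate_crank_by(+70°): θ ← 0° +70° = 70°
rotate_crank_by(-22°): θ ← 70° -22° = 48°
rotate_crank_by(-71°): θ ← 48° -71° = -23°
rotate_crank_by(+74°): θ ← -23° +74° = 51°
rotate_crank_by(+29°): θ ← 51° +29° = 80°
crank pin P = (r cos θ, r sin θ) = (7.119575, 40.377118)
h = r sin θ − e = 40.377118 − 2 = 38.377118
sin φ = h / L = 38.377118 / 229 = 0.16758567
φ = arcsin(0.16758567) = 9.647474°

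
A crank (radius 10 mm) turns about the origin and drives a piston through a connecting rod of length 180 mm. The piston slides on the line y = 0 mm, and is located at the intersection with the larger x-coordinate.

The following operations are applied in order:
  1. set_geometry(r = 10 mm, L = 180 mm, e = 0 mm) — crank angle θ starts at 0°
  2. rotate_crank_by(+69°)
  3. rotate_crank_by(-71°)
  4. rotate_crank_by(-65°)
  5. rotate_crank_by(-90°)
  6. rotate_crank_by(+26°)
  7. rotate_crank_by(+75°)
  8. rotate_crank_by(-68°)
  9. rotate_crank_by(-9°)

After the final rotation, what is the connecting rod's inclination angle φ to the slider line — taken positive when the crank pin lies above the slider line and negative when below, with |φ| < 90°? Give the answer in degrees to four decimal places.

-2.3286

set_geometry: r = 10 mm, L = 180 mm, e = 0 mm; θ ← 0°
rotate_crank_by(+69°): θ ← 0° +69° = 69°
rotate_crank_by(-71°): θ ← 69° -71° = -2°
rotate_crank_by(-65°): θ ← -2° -65° = -67°
rotate_crank_by(-90°): θ ← -67° -90° = -157°
rotate_crank_by(+26°): θ ← -157° +26° = -131°
rotate_crank_by(+75°): θ ← -131° +75° = -56°
rotate_crank_by(-68°): θ ← -56° -68° = -124°
rotate_crank_by(-9°): θ ← -124° -9° = -133°
crank pin P = (r cos θ, r sin θ) = (-6.819984, -7.313537)
h = r sin θ − e = -7.313537 − 0 = -7.313537
sin φ = h / L = -7.313537 / 180 = -0.04063076
φ = arcsin(-0.04063076) = -2.328612°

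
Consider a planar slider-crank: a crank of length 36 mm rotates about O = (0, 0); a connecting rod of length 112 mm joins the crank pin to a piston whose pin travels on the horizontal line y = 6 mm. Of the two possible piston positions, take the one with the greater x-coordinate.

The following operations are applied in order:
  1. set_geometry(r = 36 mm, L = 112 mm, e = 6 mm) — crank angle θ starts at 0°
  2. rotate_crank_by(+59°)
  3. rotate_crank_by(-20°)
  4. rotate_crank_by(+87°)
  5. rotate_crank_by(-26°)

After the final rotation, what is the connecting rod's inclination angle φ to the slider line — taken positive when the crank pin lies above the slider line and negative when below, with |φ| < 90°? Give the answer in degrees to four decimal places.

15.2466

set_geometry: r = 36 mm, L = 112 mm, e = 6 mm; θ ← 0°
rotate_crank_by(+59°): θ ← 0° +59° = 59°
rotate_crank_by(-20°): θ ← 59° -20° = 39°
rotate_crank_by(+87°): θ ← 39° +87° = 126°
rotate_crank_by(-26°): θ ← 126° -26° = 100°
crank pin P = (r cos θ, r sin θ) = (-6.251334, 35.453079)
h = r sin θ − e = 35.453079 − 6 = 29.453079
sin φ = h / L = 29.453079 / 112 = 0.26297392
φ = arcsin(0.26297392) = 15.246598°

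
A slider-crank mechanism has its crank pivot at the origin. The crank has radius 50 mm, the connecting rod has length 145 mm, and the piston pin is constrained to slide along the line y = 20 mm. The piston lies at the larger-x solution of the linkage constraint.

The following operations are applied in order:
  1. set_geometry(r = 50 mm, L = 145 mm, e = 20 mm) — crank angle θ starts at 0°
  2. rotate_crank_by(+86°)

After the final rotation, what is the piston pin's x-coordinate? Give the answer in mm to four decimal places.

145.3761

set_geometry: r = 50 mm, L = 145 mm, e = 20 mm; θ ← 0°
rotate_crank_by(+86°): θ ← 0° +86° = 86°
crank pin P = (r cos θ, r sin θ) = (3.487824, 49.878203)
h = r sin θ − e = 49.878203 − 20 = 29.878203
x = r cos θ + √(L² − h²) = 3.487824 + √(21025.0 − 892.7070) = 3.487824 + 141.888312 = 145.376135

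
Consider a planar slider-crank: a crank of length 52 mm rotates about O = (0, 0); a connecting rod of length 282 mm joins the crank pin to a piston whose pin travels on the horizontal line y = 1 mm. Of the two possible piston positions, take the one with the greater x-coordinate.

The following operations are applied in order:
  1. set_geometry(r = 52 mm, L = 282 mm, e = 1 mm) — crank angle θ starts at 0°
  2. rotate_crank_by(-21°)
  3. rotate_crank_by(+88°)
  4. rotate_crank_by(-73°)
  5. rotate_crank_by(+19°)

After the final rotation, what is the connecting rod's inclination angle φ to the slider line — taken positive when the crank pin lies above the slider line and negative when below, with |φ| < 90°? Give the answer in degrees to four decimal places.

set_geometry: r = 52 mm, L = 282 mm, e = 1 mm; θ ← 0°
rotate_crank_by(-21°): θ ← 0° -21° = -21°
rotate_crank_by(+88°): θ ← -21° +88° = 67°
rotate_crank_by(-73°): θ ← 67° -73° = -6°
rotate_crank_by(+19°): θ ← -6° +19° = 13°
crank pin P = (r cos θ, r sin θ) = (50.667243, 11.697455)
h = r sin θ − e = 11.697455 − 1 = 10.697455
sin φ = h / L = 10.697455 / 282 = 0.03793424
φ = arcsin(0.03793424) = 2.173993°

2.1740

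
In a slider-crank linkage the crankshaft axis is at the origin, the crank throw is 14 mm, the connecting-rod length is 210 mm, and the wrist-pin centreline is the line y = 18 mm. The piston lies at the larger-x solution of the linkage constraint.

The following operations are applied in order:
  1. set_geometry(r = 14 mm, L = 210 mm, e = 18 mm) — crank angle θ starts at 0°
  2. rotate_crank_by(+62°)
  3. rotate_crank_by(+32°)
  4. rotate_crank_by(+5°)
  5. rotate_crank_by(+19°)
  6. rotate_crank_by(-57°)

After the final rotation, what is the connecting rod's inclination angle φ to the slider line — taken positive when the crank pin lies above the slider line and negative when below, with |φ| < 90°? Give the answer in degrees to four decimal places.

-1.5705

set_geometry: r = 14 mm, L = 210 mm, e = 18 mm; θ ← 0°
rotate_crank_by(+62°): θ ← 0° +62° = 62°
rotate_crank_by(+32°): θ ← 62° +32° = 94°
rotate_crank_by(+5°): θ ← 94° +5° = 99°
rotate_crank_by(+19°): θ ← 99° +19° = 118°
rotate_crank_by(-57°): θ ← 118° -57° = 61°
crank pin P = (r cos θ, r sin θ) = (6.787335, 12.244676)
h = r sin θ − e = 12.244676 − 18 = -5.755324
sin φ = h / L = -5.755324 / 210 = -0.02740631
φ = arcsin(-0.02740631) = -1.570462°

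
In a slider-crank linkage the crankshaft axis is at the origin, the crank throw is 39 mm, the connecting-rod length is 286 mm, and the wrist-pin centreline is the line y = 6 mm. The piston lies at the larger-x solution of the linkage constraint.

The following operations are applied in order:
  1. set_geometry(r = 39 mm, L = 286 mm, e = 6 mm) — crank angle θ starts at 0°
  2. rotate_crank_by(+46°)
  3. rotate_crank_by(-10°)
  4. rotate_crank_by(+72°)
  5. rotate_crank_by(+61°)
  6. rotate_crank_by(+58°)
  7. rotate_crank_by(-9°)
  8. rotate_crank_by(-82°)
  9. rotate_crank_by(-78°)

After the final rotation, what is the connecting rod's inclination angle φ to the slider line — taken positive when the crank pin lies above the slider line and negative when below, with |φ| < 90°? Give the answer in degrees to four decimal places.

5.4320

set_geometry: r = 39 mm, L = 286 mm, e = 6 mm; θ ← 0°
rotate_crank_by(+46°): θ ← 0° +46° = 46°
rotate_crank_by(-10°): θ ← 46° -10° = 36°
rotate_crank_by(+72°): θ ← 36° +72° = 108°
rotate_crank_by(+61°): θ ← 108° +61° = 169°
rotate_crank_by(+58°): θ ← 169° +58° = 227°
rotate_crank_by(-9°): θ ← 227° -9° = 218°
rotate_crank_by(-82°): θ ← 218° -82° = 136°
rotate_crank_by(-78°): θ ← 136° -78° = 58°
crank pin P = (r cos θ, r sin θ) = (20.666851, 33.073876)
h = r sin θ − e = 33.073876 − 6 = 27.073876
sin φ = h / L = 27.073876 / 286 = 0.09466390
φ = arcsin(0.09466390) = 5.431976°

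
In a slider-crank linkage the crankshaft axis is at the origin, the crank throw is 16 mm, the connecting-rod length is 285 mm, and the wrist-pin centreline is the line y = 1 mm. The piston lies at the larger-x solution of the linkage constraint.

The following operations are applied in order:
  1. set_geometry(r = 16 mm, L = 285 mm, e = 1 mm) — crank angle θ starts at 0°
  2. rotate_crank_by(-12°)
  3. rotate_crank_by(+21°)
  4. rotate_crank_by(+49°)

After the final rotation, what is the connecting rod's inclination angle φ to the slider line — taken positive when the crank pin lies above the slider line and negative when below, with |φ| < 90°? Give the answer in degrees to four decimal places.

2.5276

set_geometry: r = 16 mm, L = 285 mm, e = 1 mm; θ ← 0°
rotate_crank_by(-12°): θ ← 0° -12° = -12°
rotate_crank_by(+21°): θ ← -12° +21° = 9°
rotate_crank_by(+49°): θ ← 9° +49° = 58°
crank pin P = (r cos θ, r sin θ) = (8.478708, 13.568770)
h = r sin θ − e = 13.568770 − 1 = 12.568770
sin φ = h / L = 12.568770 / 285 = 0.04410095
φ = arcsin(0.04410095) = 2.527618°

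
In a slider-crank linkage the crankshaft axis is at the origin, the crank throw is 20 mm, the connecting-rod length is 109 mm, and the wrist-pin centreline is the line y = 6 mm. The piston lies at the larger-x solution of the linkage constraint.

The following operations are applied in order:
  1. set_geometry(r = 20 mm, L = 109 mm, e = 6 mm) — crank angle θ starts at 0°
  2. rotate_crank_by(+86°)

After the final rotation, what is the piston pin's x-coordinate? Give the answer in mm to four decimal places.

109.4986

set_geometry: r = 20 mm, L = 109 mm, e = 6 mm; θ ← 0°
rotate_crank_by(+86°): θ ← 0° +86° = 86°
crank pin P = (r cos θ, r sin θ) = (1.395129, 19.951281)
h = r sin θ − e = 19.951281 − 6 = 13.951281
x = r cos θ + √(L² − h²) = 1.395129 + √(11881.0 − 194.6382) = 1.395129 + 108.103477 = 109.498607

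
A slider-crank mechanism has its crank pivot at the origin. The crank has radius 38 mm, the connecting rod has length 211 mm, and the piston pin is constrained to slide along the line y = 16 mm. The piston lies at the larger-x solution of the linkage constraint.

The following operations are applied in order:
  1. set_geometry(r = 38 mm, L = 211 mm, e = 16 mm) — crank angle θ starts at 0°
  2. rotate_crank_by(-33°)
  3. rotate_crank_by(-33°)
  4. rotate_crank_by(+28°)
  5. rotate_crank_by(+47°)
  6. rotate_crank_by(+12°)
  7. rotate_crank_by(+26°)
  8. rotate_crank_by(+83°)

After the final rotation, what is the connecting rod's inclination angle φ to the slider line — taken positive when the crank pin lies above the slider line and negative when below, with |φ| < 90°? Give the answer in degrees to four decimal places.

set_geometry: r = 38 mm, L = 211 mm, e = 16 mm; θ ← 0°
rotate_crank_by(-33°): θ ← 0° -33° = -33°
rotate_crank_by(-33°): θ ← -33° -33° = -66°
rotate_crank_by(+28°): θ ← -66° +28° = -38°
rotate_crank_by(+47°): θ ← -38° +47° = 9°
rotate_crank_by(+12°): θ ← 9° +12° = 21°
rotate_crank_by(+26°): θ ← 21° +26° = 47°
rotate_crank_by(+83°): θ ← 47° +83° = 130°
crank pin P = (r cos θ, r sin θ) = (-24.425929, 29.109689)
h = r sin θ − e = 29.109689 − 16 = 13.109689
sin φ = h / L = 13.109689 / 211 = 0.06213123
φ = arcsin(0.06213123) = 3.562151°

3.5622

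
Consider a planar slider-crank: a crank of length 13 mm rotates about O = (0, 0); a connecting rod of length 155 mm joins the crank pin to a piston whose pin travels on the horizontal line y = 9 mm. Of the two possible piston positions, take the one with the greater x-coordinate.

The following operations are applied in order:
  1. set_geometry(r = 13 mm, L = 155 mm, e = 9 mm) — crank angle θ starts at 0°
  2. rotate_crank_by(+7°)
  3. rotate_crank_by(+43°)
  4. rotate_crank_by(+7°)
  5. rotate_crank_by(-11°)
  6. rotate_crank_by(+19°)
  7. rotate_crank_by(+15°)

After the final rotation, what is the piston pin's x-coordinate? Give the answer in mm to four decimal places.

set_geometry: r = 13 mm, L = 155 mm, e = 9 mm; θ ← 0°
rotate_crank_by(+7°): θ ← 0° +7° = 7°
rotate_crank_by(+43°): θ ← 7° +43° = 50°
rotate_crank_by(+7°): θ ← 50° +7° = 57°
rotate_crank_by(-11°): θ ← 57° -11° = 46°
rotate_crank_by(+19°): θ ← 46° +19° = 65°
rotate_crank_by(+15°): θ ← 65° +15° = 80°
crank pin P = (r cos θ, r sin θ) = (2.257426, 12.802501)
h = r sin θ − e = 12.802501 − 9 = 3.802501
x = r cos θ + √(L² − h²) = 2.257426 + √(24025.0 − 14.4590) = 2.257426 + 154.953351 = 157.210777

157.2108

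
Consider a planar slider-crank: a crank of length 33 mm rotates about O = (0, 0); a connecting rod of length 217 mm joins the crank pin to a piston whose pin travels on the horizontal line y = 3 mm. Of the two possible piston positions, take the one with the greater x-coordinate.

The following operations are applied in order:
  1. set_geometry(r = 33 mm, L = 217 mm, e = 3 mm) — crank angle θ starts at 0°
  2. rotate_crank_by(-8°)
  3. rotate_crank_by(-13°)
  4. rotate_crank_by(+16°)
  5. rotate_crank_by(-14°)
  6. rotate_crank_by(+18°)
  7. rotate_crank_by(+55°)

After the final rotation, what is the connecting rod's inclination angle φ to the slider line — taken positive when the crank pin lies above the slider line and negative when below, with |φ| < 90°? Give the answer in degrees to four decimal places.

set_geometry: r = 33 mm, L = 217 mm, e = 3 mm; θ ← 0°
rotate_crank_by(-8°): θ ← 0° -8° = -8°
rotate_crank_by(-13°): θ ← -8° -13° = -21°
rotate_crank_by(+16°): θ ← -21° +16° = -5°
rotate_crank_by(-14°): θ ← -5° -14° = -19°
rotate_crank_by(+18°): θ ← -19° +18° = -1°
rotate_crank_by(+55°): θ ← -1° +55° = 54°
crank pin P = (r cos θ, r sin θ) = (19.396913, 26.697561)
h = r sin θ − e = 26.697561 − 3 = 23.697561
sin φ = h / L = 23.697561 / 217 = 0.10920535
φ = arcsin(0.10920535) = 6.269509°

6.2695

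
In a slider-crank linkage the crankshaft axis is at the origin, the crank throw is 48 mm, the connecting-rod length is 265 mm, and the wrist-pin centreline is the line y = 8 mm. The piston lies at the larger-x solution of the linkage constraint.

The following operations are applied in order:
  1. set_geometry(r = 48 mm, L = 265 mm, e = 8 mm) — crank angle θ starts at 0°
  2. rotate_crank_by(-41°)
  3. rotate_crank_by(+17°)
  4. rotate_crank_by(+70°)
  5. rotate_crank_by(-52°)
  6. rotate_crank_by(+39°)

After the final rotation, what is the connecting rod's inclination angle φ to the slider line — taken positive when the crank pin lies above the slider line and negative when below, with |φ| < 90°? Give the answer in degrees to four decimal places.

3.9257

set_geometry: r = 48 mm, L = 265 mm, e = 8 mm; θ ← 0°
rotate_crank_by(-41°): θ ← 0° -41° = -41°
rotate_crank_by(+17°): θ ← -41° +17° = -24°
rotate_crank_by(+70°): θ ← -24° +70° = 46°
rotate_crank_by(-52°): θ ← 46° -52° = -6°
rotate_crank_by(+39°): θ ← -6° +39° = 33°
crank pin P = (r cos θ, r sin θ) = (40.256187, 26.142674)
h = r sin θ − e = 26.142674 − 8 = 18.142674
sin φ = h / L = 18.142674 / 265 = 0.06846292
φ = arcsin(0.06846292) = 3.925707°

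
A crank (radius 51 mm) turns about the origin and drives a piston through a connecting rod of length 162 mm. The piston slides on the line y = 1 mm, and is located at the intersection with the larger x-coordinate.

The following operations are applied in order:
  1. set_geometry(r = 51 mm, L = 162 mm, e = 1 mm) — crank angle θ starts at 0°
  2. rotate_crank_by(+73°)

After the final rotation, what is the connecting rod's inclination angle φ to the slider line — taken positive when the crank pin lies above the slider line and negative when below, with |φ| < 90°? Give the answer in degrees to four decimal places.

set_geometry: r = 51 mm, L = 162 mm, e = 1 mm; θ ← 0°
rotate_crank_by(+73°): θ ← 0° +73° = 73°
crank pin P = (r cos θ, r sin θ) = (14.910957, 48.771543)
h = r sin θ − e = 48.771543 − 1 = 47.771543
sin φ = h / L = 47.771543 / 162 = 0.29488607
φ = arcsin(0.29488607) = 17.150705°

17.1507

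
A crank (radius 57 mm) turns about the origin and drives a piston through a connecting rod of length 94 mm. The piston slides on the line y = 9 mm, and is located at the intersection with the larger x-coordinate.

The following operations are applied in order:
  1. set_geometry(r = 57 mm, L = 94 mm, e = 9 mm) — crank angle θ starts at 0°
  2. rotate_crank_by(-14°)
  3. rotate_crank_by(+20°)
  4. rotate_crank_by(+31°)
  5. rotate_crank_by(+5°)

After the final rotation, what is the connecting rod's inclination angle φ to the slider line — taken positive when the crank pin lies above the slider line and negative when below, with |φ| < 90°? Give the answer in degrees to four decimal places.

18.0595

set_geometry: r = 57 mm, L = 94 mm, e = 9 mm; θ ← 0°
rotate_crank_by(-14°): θ ← 0° -14° = -14°
rotate_crank_by(+20°): θ ← -14° +20° = 6°
rotate_crank_by(+31°): θ ← 6° +31° = 37°
rotate_crank_by(+5°): θ ← 37° +5° = 42°
crank pin P = (r cos θ, r sin θ) = (42.359255, 38.140445)
h = r sin θ − e = 38.140445 − 9 = 29.140445
sin φ = h / L = 29.140445 / 94 = 0.31000473
φ = arcsin(0.31000473) = 18.059516°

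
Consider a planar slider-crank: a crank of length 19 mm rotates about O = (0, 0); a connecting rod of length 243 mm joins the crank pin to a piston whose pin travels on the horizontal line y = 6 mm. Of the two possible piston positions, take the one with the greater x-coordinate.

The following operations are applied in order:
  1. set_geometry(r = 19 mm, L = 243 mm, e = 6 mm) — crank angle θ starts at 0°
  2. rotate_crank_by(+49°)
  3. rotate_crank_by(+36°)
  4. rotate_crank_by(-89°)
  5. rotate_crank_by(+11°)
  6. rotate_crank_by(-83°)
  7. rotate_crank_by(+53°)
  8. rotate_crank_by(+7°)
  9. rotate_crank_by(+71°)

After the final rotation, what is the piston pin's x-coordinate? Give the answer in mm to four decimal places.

253.7097

set_geometry: r = 19 mm, L = 243 mm, e = 6 mm; θ ← 0°
rotate_crank_by(+49°): θ ← 0° +49° = 49°
rotate_crank_by(+36°): θ ← 49° +36° = 85°
rotate_crank_by(-89°): θ ← 85° -89° = -4°
rotate_crank_by(+11°): θ ← -4° +11° = 7°
rotate_crank_by(-83°): θ ← 7° -83° = -76°
rotate_crank_by(+53°): θ ← -76° +53° = -23°
rotate_crank_by(+7°): θ ← -23° +7° = -16°
rotate_crank_by(+71°): θ ← -16° +71° = 55°
crank pin P = (r cos θ, r sin θ) = (10.897952, 15.563889)
h = r sin θ − e = 15.563889 − 6 = 9.563889
x = r cos θ + √(L² − h²) = 10.897952 + √(59049.0 − 91.4680) = 10.897952 + 242.811721 = 253.709674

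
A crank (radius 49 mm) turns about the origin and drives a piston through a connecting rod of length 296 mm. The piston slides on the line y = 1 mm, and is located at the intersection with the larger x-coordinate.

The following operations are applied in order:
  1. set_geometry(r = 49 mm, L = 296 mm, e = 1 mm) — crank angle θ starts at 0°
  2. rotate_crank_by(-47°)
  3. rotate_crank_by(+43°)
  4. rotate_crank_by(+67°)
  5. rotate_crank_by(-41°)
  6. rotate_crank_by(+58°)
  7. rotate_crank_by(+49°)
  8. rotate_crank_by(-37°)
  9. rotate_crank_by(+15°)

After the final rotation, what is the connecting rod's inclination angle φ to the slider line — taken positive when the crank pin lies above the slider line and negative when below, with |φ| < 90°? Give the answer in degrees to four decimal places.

set_geometry: r = 49 mm, L = 296 mm, e = 1 mm; θ ← 0°
rotate_crank_by(-47°): θ ← 0° -47° = -47°
rotate_crank_by(+43°): θ ← -47° +43° = -4°
rotate_crank_by(+67°): θ ← -4° +67° = 63°
rotate_crank_by(-41°): θ ← 63° -41° = 22°
rotate_crank_by(+58°): θ ← 22° +58° = 80°
rotate_crank_by(+49°): θ ← 80° +49° = 129°
rotate_crank_by(-37°): θ ← 129° -37° = 92°
rotate_crank_by(+15°): θ ← 92° +15° = 107°
crank pin P = (r cos θ, r sin θ) = (-14.326214, 46.858933)
h = r sin θ − e = 46.858933 − 1 = 45.858933
sin φ = h / L = 45.858933 / 296 = 0.15492883
φ = arcsin(0.15492883) = 8.912669°

8.9127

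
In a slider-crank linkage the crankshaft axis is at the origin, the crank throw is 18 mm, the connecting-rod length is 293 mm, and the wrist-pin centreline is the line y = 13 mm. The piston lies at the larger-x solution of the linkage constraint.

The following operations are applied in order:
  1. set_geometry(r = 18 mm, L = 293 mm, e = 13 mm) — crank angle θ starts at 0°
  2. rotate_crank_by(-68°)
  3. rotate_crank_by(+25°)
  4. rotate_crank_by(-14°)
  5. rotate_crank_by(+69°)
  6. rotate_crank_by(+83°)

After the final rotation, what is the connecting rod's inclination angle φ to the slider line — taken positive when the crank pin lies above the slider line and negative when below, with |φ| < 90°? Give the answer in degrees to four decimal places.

set_geometry: r = 18 mm, L = 293 mm, e = 13 mm; θ ← 0°
rotate_crank_by(-68°): θ ← 0° -68° = -68°
rotate_crank_by(+25°): θ ← -68° +25° = -43°
rotate_crank_by(-14°): θ ← -43° -14° = -57°
rotate_crank_by(+69°): θ ← -57° +69° = 12°
rotate_crank_by(+83°): θ ← 12° +83° = 95°
crank pin P = (r cos θ, r sin θ) = (-1.568803, 17.931505)
h = r sin θ − e = 17.931505 − 13 = 4.931505
sin φ = h / L = 4.931505 / 293 = 0.01683107
φ = arcsin(0.01683107) = 0.964395°

0.9644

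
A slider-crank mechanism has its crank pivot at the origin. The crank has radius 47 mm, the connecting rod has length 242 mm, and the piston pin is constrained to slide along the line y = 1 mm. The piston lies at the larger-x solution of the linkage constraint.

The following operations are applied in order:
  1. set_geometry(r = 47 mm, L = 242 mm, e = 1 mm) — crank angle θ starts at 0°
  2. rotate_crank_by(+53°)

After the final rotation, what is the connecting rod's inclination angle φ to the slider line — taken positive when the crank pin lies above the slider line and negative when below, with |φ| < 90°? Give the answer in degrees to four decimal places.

8.6834

set_geometry: r = 47 mm, L = 242 mm, e = 1 mm; θ ← 0°
rotate_crank_by(+53°): θ ← 0° +53° = 53°
crank pin P = (r cos θ, r sin θ) = (28.285306, 37.535869)
h = r sin θ − e = 37.535869 − 1 = 36.535869
sin φ = h / L = 36.535869 / 242 = 0.15097467
φ = arcsin(0.15097467) = 8.683414°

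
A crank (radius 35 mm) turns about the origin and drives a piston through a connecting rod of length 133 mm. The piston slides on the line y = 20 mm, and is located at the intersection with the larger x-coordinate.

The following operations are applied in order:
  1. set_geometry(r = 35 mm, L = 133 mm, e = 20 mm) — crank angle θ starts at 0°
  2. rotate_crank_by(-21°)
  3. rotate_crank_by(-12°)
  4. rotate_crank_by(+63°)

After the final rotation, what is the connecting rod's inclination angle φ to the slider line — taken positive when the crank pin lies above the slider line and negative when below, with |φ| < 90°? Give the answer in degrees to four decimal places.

set_geometry: r = 35 mm, L = 133 mm, e = 20 mm; θ ← 0°
rotate_crank_by(-21°): θ ← 0° -21° = -21°
rotate_crank_by(-12°): θ ← -21° -12° = -33°
rotate_crank_by(+63°): θ ← -33° +63° = 30°
crank pin P = (r cos θ, r sin θ) = (30.310889, 17.500000)
h = r sin θ − e = 17.500000 − 20 = -2.500000
sin φ = h / L = -2.500000 / 133 = -0.01879699
φ = arcsin(-0.01879699) = -1.077052°

-1.0771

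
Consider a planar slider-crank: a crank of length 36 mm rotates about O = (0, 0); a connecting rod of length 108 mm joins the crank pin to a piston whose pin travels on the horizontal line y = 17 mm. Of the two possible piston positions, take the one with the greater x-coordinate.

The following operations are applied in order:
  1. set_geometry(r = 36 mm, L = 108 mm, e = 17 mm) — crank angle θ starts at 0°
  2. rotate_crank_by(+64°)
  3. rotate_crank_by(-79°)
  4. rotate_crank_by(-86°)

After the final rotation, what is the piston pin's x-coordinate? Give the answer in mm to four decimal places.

87.6014

set_geometry: r = 36 mm, L = 108 mm, e = 17 mm; θ ← 0°
rotate_crank_by(+64°): θ ← 0° +64° = 64°
rotate_crank_by(-79°): θ ← 64° -79° = -15°
rotate_crank_by(-86°): θ ← -15° -86° = -101°
crank pin P = (r cos θ, r sin θ) = (-6.869124, -35.338579)
h = r sin θ − e = -35.338579 − 17 = -52.338579
x = r cos θ + √(L² − h²) = -6.869124 + √(11664.0 − 2739.3268) = -6.869124 + 94.470488 = 87.601365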